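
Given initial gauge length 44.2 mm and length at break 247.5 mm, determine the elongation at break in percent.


Elongation = (Lf - L0) / L0 * 100
= (247.5 - 44.2) / 44.2 * 100
= 203.3 / 44.2 * 100
= 460.0%

460.0%


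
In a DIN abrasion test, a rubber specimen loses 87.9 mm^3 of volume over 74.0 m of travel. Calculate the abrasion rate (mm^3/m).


Rate = volume_loss / distance
= 87.9 / 74.0
= 1.188 mm^3/m

1.188 mm^3/m


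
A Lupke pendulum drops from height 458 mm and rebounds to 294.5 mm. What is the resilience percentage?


Resilience = h_rebound / h_drop * 100
= 294.5 / 458 * 100
= 64.3%

64.3%


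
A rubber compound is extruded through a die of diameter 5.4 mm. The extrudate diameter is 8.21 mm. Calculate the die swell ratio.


Die swell ratio = D_extrudate / D_die
= 8.21 / 5.4
= 1.52

Die swell = 1.52


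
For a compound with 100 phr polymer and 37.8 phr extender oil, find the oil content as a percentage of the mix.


Oil % = oil / (100 + oil) * 100
= 37.8 / (100 + 37.8) * 100
= 37.8 / 137.8 * 100
= 27.43%

27.43%


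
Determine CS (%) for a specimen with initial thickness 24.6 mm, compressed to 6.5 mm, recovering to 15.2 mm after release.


CS = (t0 - recovered) / (t0 - ts) * 100
= (24.6 - 15.2) / (24.6 - 6.5) * 100
= 9.4 / 18.1 * 100
= 51.9%

51.9%


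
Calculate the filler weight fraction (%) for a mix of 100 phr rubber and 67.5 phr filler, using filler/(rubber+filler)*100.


Filler % = filler / (rubber + filler) * 100
= 67.5 / (100 + 67.5) * 100
= 67.5 / 167.5 * 100
= 40.3%

40.3%


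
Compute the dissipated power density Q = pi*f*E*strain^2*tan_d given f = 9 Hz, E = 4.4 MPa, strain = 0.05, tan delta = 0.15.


Q = pi * f * E * strain^2 * tan_d
= pi * 9 * 4.4 * 0.05^2 * 0.15
= pi * 9 * 4.4 * 0.0025 * 0.15
= 0.0467

Q = 0.0467


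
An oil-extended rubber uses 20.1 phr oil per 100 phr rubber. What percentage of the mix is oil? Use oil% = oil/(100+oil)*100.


Oil % = oil / (100 + oil) * 100
= 20.1 / (100 + 20.1) * 100
= 20.1 / 120.1 * 100
= 16.74%

16.74%


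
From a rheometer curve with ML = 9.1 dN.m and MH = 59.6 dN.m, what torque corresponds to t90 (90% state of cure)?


M90 = ML + 0.9 * (MH - ML)
M90 = 9.1 + 0.9 * (59.6 - 9.1)
M90 = 9.1 + 0.9 * 50.5
M90 = 54.55 dN.m

54.55 dN.m


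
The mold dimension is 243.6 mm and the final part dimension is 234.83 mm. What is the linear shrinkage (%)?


Shrinkage = (mold - part) / mold * 100
= (243.6 - 234.83) / 243.6 * 100
= 8.77 / 243.6 * 100
= 3.6%

3.6%


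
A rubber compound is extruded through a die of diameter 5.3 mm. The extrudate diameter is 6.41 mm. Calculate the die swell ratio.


Die swell ratio = D_extrudate / D_die
= 6.41 / 5.3
= 1.209

Die swell = 1.209


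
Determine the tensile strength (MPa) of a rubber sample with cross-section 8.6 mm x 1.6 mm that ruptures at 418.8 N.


Area = width * thickness = 8.6 * 1.6 = 13.76 mm^2
TS = force / area = 418.8 / 13.76 = 30.44 MPa

30.44 MPa


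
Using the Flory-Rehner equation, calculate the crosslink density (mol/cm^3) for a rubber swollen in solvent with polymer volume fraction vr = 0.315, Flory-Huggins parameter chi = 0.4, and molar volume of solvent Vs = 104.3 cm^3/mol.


ln(1 - vr) = ln(1 - 0.315) = -0.3783
Numerator = -((-0.3783) + 0.315 + 0.4 * 0.315^2) = 0.0236
Denominator = 104.3 * (0.315^(1/3) - 0.315/2) = 54.5394
nu = 0.0236 / 54.5394 = 4.3357e-04 mol/cm^3

4.3357e-04 mol/cm^3


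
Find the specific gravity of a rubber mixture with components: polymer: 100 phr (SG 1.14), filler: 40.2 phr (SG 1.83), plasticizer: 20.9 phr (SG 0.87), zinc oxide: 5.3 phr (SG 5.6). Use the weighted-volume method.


Sum of weights = 166.4
Volume contributions:
  polymer: 100/1.14 = 87.7193
  filler: 40.2/1.83 = 21.9672
  plasticizer: 20.9/0.87 = 24.0230
  zinc oxide: 5.3/5.6 = 0.9464
Sum of volumes = 134.6559
SG = 166.4 / 134.6559 = 1.236

SG = 1.236


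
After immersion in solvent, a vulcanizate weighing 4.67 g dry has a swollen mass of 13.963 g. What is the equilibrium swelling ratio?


Q = W_swollen / W_dry
Q = 13.963 / 4.67
Q = 2.99

Q = 2.99


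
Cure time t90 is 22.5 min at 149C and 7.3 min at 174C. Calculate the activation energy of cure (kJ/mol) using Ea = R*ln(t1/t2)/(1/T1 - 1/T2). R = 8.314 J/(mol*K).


T1 = 422.15 K, T2 = 447.15 K
1/T1 - 1/T2 = 1.3244e-04
ln(t1/t2) = ln(22.5/7.3) = 1.1256
Ea = 8.314 * 1.1256 / 1.3244e-04 = 70662.6513 J/mol
Ea = 70.66 kJ/mol

70.66 kJ/mol


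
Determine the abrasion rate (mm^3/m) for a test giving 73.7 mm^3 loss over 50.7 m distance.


Rate = volume_loss / distance
= 73.7 / 50.7
= 1.454 mm^3/m

1.454 mm^3/m


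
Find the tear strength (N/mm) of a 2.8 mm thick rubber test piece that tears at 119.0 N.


Tear strength = force / thickness
= 119.0 / 2.8
= 42.5 N/mm

42.5 N/mm


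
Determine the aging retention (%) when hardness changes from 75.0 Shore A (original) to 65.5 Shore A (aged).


Retention = aged / original * 100
= 65.5 / 75.0 * 100
= 87.3%

87.3%


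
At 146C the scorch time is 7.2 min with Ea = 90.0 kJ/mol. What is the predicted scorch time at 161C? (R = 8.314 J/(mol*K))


Convert temperatures: T1 = 146 + 273.15 = 419.15 K, T2 = 161 + 273.15 = 434.15 K
ts2_new = 7.2 * exp(90000 / 8.314 * (1/434.15 - 1/419.15))
1/T2 - 1/T1 = -8.2429e-05
ts2_new = 2.95 min

2.95 min


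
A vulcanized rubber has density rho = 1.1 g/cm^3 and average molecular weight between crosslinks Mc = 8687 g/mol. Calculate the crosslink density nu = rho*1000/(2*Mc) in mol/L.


nu = rho * 1000 / (2 * Mc)
nu = 1.1 * 1000 / (2 * 8687)
nu = 1100.0 / 17374
nu = 0.0633 mol/L

0.0633 mol/L


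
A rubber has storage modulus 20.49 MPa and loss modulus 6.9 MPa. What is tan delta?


tan delta = E'' / E'
= 6.9 / 20.49
= 0.3367

tan delta = 0.3367


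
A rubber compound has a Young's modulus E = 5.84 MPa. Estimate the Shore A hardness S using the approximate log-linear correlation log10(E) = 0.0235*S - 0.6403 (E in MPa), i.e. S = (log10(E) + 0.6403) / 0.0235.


log10(E) = 0.0235*S - 0.6403  =>  S = (log10(E) + 0.6403) / 0.0235
log10(5.84) = 0.766413
S = (0.766413 + 0.6403) / 0.0235 = 1.406713 / 0.0235
S = 59.9

Shore A = 59.9


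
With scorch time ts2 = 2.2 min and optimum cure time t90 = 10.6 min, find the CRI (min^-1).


CRI = 100 / (t90 - ts2)
= 100 / (10.6 - 2.2)
= 100 / 8.4
= 11.9 min^-1

11.9 min^-1


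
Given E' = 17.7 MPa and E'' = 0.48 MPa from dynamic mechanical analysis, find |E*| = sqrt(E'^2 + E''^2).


|E*| = sqrt(E'^2 + E''^2)
= sqrt(17.7^2 + 0.48^2)
= sqrt(313.2900 + 0.2304)
= 17.707 MPa

17.707 MPa


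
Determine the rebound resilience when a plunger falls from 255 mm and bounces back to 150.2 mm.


Resilience = h_rebound / h_drop * 100
= 150.2 / 255 * 100
= 58.9%

58.9%


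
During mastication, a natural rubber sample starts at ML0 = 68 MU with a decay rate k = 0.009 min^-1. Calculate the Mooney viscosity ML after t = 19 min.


ML = ML0 * exp(-k * t)
ML = 68 * exp(-0.009 * 19)
ML = 68 * 0.8428
ML = 57.31 MU

57.31 MU


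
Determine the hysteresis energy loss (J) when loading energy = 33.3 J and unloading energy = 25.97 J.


Hysteresis loss = loading - unloading
= 33.3 - 25.97
= 7.33 J

7.33 J


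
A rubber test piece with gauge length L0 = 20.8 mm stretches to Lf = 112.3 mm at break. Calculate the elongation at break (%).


Elongation = (Lf - L0) / L0 * 100
= (112.3 - 20.8) / 20.8 * 100
= 91.5 / 20.8 * 100
= 439.9%

439.9%


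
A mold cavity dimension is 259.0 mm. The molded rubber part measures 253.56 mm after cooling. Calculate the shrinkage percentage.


Shrinkage = (mold - part) / mold * 100
= (259.0 - 253.56) / 259.0 * 100
= 5.44 / 259.0 * 100
= 2.1%

2.1%


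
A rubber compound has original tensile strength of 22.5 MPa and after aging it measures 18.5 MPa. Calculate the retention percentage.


Retention = aged / original * 100
= 18.5 / 22.5 * 100
= 82.2%

82.2%


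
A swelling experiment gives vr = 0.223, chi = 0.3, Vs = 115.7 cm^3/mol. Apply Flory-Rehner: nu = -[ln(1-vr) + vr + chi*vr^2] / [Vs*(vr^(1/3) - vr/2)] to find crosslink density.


ln(1 - vr) = ln(1 - 0.223) = -0.2523
Numerator = -((-0.2523) + 0.223 + 0.3 * 0.223^2) = 0.0144
Denominator = 115.7 * (0.223^(1/3) - 0.223/2) = 57.2614
nu = 0.0144 / 57.2614 = 2.5141e-04 mol/cm^3

2.5141e-04 mol/cm^3


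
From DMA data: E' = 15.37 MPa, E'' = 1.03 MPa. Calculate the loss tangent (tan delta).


tan delta = E'' / E'
= 1.03 / 15.37
= 0.067

tan delta = 0.067


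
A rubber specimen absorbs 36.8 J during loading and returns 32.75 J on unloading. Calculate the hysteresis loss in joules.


Hysteresis loss = loading - unloading
= 36.8 - 32.75
= 4.05 J

4.05 J


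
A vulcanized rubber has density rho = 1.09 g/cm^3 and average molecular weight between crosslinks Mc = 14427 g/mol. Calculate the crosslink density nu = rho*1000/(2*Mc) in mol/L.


nu = rho * 1000 / (2 * Mc)
nu = 1.09 * 1000 / (2 * 14427)
nu = 1090.0 / 28854
nu = 0.0378 mol/L

0.0378 mol/L


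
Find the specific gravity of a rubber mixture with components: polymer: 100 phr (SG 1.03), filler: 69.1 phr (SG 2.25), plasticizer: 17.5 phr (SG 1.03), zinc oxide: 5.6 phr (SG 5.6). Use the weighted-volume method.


Sum of weights = 192.2
Volume contributions:
  polymer: 100/1.03 = 97.0874
  filler: 69.1/2.25 = 30.7111
  plasticizer: 17.5/1.03 = 16.9903
  zinc oxide: 5.6/5.6 = 1.0000
Sum of volumes = 145.7888
SG = 192.2 / 145.7888 = 1.318

SG = 1.318


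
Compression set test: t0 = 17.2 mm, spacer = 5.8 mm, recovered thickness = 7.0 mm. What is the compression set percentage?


CS = (t0 - recovered) / (t0 - ts) * 100
= (17.2 - 7.0) / (17.2 - 5.8) * 100
= 10.2 / 11.4 * 100
= 89.5%

89.5%


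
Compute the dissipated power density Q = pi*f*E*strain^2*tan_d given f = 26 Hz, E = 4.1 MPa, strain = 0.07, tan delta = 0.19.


Q = pi * f * E * strain^2 * tan_d
= pi * 26 * 4.1 * 0.07^2 * 0.19
= pi * 26 * 4.1 * 0.0049 * 0.19
= 0.3118

Q = 0.3118


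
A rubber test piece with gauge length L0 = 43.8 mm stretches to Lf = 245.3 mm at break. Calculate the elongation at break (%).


Elongation = (Lf - L0) / L0 * 100
= (245.3 - 43.8) / 43.8 * 100
= 201.5 / 43.8 * 100
= 460.0%

460.0%


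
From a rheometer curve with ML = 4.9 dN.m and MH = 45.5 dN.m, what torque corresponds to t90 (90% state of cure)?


M90 = ML + 0.9 * (MH - ML)
M90 = 4.9 + 0.9 * (45.5 - 4.9)
M90 = 4.9 + 0.9 * 40.6
M90 = 41.44 dN.m

41.44 dN.m


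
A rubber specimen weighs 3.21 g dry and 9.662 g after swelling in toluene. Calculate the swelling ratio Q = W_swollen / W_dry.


Q = W_swollen / W_dry
Q = 9.662 / 3.21
Q = 3.01

Q = 3.01


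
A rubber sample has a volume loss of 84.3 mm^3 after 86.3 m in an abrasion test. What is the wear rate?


Rate = volume_loss / distance
= 84.3 / 86.3
= 0.977 mm^3/m

0.977 mm^3/m


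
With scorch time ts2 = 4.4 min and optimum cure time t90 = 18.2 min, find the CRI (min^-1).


CRI = 100 / (t90 - ts2)
= 100 / (18.2 - 4.4)
= 100 / 13.8
= 7.25 min^-1

7.25 min^-1


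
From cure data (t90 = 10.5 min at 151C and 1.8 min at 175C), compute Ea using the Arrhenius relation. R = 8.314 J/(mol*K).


T1 = 424.15 K, T2 = 448.15 K
1/T1 - 1/T2 = 1.2626e-04
ln(t1/t2) = ln(10.5/1.8) = 1.7636
Ea = 8.314 * 1.7636 / 1.2626e-04 = 116128.5308 J/mol
Ea = 116.13 kJ/mol

116.13 kJ/mol


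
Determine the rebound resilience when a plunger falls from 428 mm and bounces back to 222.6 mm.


Resilience = h_rebound / h_drop * 100
= 222.6 / 428 * 100
= 52.0%

52.0%


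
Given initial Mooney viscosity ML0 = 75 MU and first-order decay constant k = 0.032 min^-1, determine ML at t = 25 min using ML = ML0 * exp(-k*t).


ML = ML0 * exp(-k * t)
ML = 75 * exp(-0.032 * 25)
ML = 75 * 0.4493
ML = 33.7 MU

33.7 MU


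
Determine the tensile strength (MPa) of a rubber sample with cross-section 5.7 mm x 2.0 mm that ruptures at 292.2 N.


Area = width * thickness = 5.7 * 2.0 = 11.4 mm^2
TS = force / area = 292.2 / 11.4 = 25.63 MPa

25.63 MPa


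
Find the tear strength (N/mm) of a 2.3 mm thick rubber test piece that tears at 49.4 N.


Tear strength = force / thickness
= 49.4 / 2.3
= 21.48 N/mm

21.48 N/mm


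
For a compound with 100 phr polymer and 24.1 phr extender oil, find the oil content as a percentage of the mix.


Oil % = oil / (100 + oil) * 100
= 24.1 / (100 + 24.1) * 100
= 24.1 / 124.1 * 100
= 19.42%

19.42%


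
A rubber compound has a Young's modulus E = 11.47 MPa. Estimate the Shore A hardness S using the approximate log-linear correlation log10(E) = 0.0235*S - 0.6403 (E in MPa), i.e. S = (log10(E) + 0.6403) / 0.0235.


log10(E) = 0.0235*S - 0.6403  =>  S = (log10(E) + 0.6403) / 0.0235
log10(11.47) = 1.059563
S = (1.059563 + 0.6403) / 0.0235 = 1.699863 / 0.0235
S = 72.3

Shore A = 72.3


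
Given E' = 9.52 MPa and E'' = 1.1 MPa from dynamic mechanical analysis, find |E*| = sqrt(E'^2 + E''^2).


|E*| = sqrt(E'^2 + E''^2)
= sqrt(9.52^2 + 1.1^2)
= sqrt(90.6304 + 1.2100)
= 9.583 MPa

9.583 MPa


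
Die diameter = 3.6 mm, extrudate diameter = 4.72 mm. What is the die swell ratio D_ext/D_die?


Die swell ratio = D_extrudate / D_die
= 4.72 / 3.6
= 1.311

Die swell = 1.311


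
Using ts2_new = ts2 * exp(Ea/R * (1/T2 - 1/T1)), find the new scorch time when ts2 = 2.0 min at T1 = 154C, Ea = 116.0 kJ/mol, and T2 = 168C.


Convert temperatures: T1 = 154 + 273.15 = 427.15 K, T2 = 168 + 273.15 = 441.15 K
ts2_new = 2.0 * exp(116000 / 8.314 * (1/441.15 - 1/427.15))
1/T2 - 1/T1 = -7.4295e-05
ts2_new = 0.71 min

0.71 min


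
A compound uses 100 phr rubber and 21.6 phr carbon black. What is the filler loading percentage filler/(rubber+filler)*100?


Filler % = filler / (rubber + filler) * 100
= 21.6 / (100 + 21.6) * 100
= 21.6 / 121.6 * 100
= 17.76%

17.76%


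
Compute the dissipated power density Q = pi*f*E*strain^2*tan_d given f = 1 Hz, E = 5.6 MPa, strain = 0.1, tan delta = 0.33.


Q = pi * f * E * strain^2 * tan_d
= pi * 1 * 5.6 * 0.1^2 * 0.33
= pi * 1 * 5.6 * 0.0100 * 0.33
= 0.0581

Q = 0.0581


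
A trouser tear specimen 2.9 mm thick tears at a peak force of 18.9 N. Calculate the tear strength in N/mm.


Tear strength = force / thickness
= 18.9 / 2.9
= 6.52 N/mm

6.52 N/mm


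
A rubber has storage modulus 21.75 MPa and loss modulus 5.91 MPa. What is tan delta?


tan delta = E'' / E'
= 5.91 / 21.75
= 0.2717

tan delta = 0.2717


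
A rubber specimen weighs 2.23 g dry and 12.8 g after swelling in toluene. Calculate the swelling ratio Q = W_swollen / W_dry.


Q = W_swollen / W_dry
Q = 12.8 / 2.23
Q = 5.74

Q = 5.74


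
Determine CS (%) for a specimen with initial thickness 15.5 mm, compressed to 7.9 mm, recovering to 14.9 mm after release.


CS = (t0 - recovered) / (t0 - ts) * 100
= (15.5 - 14.9) / (15.5 - 7.9) * 100
= 0.6 / 7.6 * 100
= 7.9%

7.9%


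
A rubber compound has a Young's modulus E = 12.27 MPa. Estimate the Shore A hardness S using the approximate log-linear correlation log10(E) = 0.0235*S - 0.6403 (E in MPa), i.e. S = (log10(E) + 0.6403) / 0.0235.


log10(E) = 0.0235*S - 0.6403  =>  S = (log10(E) + 0.6403) / 0.0235
log10(12.27) = 1.088845
S = (1.088845 + 0.6403) / 0.0235 = 1.729145 / 0.0235
S = 73.6

Shore A = 73.6


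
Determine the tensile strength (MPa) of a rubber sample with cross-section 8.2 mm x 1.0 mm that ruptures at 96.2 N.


Area = width * thickness = 8.2 * 1.0 = 8.2 mm^2
TS = force / area = 96.2 / 8.2 = 11.73 MPa

11.73 MPa


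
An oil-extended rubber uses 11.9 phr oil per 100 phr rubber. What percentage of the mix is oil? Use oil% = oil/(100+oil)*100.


Oil % = oil / (100 + oil) * 100
= 11.9 / (100 + 11.9) * 100
= 11.9 / 111.9 * 100
= 10.63%

10.63%


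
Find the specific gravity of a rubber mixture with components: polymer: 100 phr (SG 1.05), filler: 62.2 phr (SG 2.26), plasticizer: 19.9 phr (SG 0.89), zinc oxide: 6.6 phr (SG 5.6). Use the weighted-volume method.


Sum of weights = 188.7
Volume contributions:
  polymer: 100/1.05 = 95.2381
  filler: 62.2/2.26 = 27.5221
  plasticizer: 19.9/0.89 = 22.3596
  zinc oxide: 6.6/5.6 = 1.1786
Sum of volumes = 146.2983
SG = 188.7 / 146.2983 = 1.29

SG = 1.29


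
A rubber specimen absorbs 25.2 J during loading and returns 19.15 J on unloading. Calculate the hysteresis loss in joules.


Hysteresis loss = loading - unloading
= 25.2 - 19.15
= 6.05 J

6.05 J


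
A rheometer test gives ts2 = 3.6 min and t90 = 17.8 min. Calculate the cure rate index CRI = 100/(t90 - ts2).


CRI = 100 / (t90 - ts2)
= 100 / (17.8 - 3.6)
= 100 / 14.2
= 7.04 min^-1

7.04 min^-1


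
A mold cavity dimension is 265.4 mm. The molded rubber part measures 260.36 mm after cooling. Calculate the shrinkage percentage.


Shrinkage = (mold - part) / mold * 100
= (265.4 - 260.36) / 265.4 * 100
= 5.04 / 265.4 * 100
= 1.9%

1.9%


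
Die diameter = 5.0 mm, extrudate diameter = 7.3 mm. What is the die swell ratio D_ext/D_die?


Die swell ratio = D_extrudate / D_die
= 7.3 / 5.0
= 1.46

Die swell = 1.46


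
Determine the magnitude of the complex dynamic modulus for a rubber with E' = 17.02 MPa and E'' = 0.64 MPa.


|E*| = sqrt(E'^2 + E''^2)
= sqrt(17.02^2 + 0.64^2)
= sqrt(289.6804 + 0.4096)
= 17.032 MPa

17.032 MPa


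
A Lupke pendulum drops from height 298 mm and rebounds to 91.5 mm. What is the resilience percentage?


Resilience = h_rebound / h_drop * 100
= 91.5 / 298 * 100
= 30.7%

30.7%


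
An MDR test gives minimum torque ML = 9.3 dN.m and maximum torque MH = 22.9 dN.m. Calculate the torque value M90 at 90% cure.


M90 = ML + 0.9 * (MH - ML)
M90 = 9.3 + 0.9 * (22.9 - 9.3)
M90 = 9.3 + 0.9 * 13.6
M90 = 21.54 dN.m

21.54 dN.m


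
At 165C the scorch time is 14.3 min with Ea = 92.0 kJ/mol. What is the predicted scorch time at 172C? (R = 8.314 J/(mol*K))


Convert temperatures: T1 = 165 + 273.15 = 438.15 K, T2 = 172 + 273.15 = 445.15 K
ts2_new = 14.3 * exp(92000 / 8.314 * (1/445.15 - 1/438.15))
1/T2 - 1/T1 = -3.5890e-05
ts2_new = 9.61 min

9.61 min


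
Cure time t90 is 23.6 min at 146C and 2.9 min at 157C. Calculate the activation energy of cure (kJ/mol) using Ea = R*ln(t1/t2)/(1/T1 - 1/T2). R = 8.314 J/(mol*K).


T1 = 419.15 K, T2 = 430.15 K
1/T1 - 1/T2 = 6.1010e-05
ln(t1/t2) = ln(23.6/2.9) = 2.0965
Ea = 8.314 * 2.0965 / 6.1010e-05 = 285699.2180 J/mol
Ea = 285.7 kJ/mol

285.7 kJ/mol


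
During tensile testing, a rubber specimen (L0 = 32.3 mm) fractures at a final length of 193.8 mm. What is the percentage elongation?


Elongation = (Lf - L0) / L0 * 100
= (193.8 - 32.3) / 32.3 * 100
= 161.5 / 32.3 * 100
= 500.0%

500.0%


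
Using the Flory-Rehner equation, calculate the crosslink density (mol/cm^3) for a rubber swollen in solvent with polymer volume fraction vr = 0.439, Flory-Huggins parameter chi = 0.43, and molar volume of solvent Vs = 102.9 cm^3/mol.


ln(1 - vr) = ln(1 - 0.439) = -0.5780
Numerator = -((-0.5780) + 0.439 + 0.43 * 0.439^2) = 0.0562
Denominator = 102.9 * (0.439^(1/3) - 0.439/2) = 55.6189
nu = 0.0562 / 55.6189 = 0.0010 mol/cm^3

0.0010 mol/cm^3


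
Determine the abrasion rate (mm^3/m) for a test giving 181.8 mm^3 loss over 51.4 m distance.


Rate = volume_loss / distance
= 181.8 / 51.4
= 3.537 mm^3/m

3.537 mm^3/m


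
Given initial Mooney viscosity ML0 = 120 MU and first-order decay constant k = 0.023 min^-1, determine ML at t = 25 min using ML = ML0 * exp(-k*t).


ML = ML0 * exp(-k * t)
ML = 120 * exp(-0.023 * 25)
ML = 120 * 0.5627
ML = 67.52 MU

67.52 MU


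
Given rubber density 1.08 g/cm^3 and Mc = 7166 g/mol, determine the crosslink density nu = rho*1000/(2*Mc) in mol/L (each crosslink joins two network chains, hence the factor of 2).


nu = rho * 1000 / (2 * Mc)
nu = 1.08 * 1000 / (2 * 7166)
nu = 1080.0 / 14332
nu = 0.0754 mol/L

0.0754 mol/L


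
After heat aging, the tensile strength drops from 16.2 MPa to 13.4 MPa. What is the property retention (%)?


Retention = aged / original * 100
= 13.4 / 16.2 * 100
= 82.7%

82.7%


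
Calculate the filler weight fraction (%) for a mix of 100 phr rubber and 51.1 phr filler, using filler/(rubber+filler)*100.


Filler % = filler / (rubber + filler) * 100
= 51.1 / (100 + 51.1) * 100
= 51.1 / 151.1 * 100
= 33.82%

33.82%


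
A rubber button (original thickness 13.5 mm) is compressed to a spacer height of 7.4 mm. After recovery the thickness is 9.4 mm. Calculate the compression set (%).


CS = (t0 - recovered) / (t0 - ts) * 100
= (13.5 - 9.4) / (13.5 - 7.4) * 100
= 4.1 / 6.1 * 100
= 67.2%

67.2%


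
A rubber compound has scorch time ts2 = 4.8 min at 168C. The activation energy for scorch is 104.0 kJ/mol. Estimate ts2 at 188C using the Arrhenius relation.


Convert temperatures: T1 = 168 + 273.15 = 441.15 K, T2 = 188 + 273.15 = 461.15 K
ts2_new = 4.8 * exp(104000 / 8.314 * (1/461.15 - 1/441.15))
1/T2 - 1/T1 = -9.8311e-05
ts2_new = 1.4 min

1.4 min


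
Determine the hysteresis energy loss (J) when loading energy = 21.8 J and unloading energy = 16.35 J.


Hysteresis loss = loading - unloading
= 21.8 - 16.35
= 5.45 J

5.45 J


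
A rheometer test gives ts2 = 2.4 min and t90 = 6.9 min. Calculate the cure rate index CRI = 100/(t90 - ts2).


CRI = 100 / (t90 - ts2)
= 100 / (6.9 - 2.4)
= 100 / 4.5
= 22.22 min^-1

22.22 min^-1


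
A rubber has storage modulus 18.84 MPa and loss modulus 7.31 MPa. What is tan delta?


tan delta = E'' / E'
= 7.31 / 18.84
= 0.388

tan delta = 0.388


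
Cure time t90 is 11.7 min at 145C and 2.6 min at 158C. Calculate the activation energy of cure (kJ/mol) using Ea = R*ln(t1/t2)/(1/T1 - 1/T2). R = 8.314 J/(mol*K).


T1 = 418.15 K, T2 = 431.15 K
1/T1 - 1/T2 = 7.2108e-05
ln(t1/t2) = ln(11.7/2.6) = 1.5041
Ea = 8.314 * 1.5041 / 7.2108e-05 = 173419.2662 J/mol
Ea = 173.42 kJ/mol

173.42 kJ/mol


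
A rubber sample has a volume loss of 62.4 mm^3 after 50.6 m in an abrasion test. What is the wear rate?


Rate = volume_loss / distance
= 62.4 / 50.6
= 1.233 mm^3/m

1.233 mm^3/m


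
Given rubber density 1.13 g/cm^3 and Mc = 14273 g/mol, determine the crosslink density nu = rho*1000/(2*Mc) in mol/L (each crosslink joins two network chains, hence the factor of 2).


nu = rho * 1000 / (2 * Mc)
nu = 1.13 * 1000 / (2 * 14273)
nu = 1130.0 / 28546
nu = 0.0396 mol/L

0.0396 mol/L


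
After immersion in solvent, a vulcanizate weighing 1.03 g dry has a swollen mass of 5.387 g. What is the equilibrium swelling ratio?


Q = W_swollen / W_dry
Q = 5.387 / 1.03
Q = 5.23

Q = 5.23


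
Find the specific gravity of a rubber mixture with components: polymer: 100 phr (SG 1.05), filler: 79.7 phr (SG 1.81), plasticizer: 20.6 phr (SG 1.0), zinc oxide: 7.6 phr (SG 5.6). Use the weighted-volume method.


Sum of weights = 207.9
Volume contributions:
  polymer: 100/1.05 = 95.2381
  filler: 79.7/1.81 = 44.0331
  plasticizer: 20.6/1.0 = 20.6000
  zinc oxide: 7.6/5.6 = 1.3571
Sum of volumes = 161.2284
SG = 207.9 / 161.2284 = 1.289

SG = 1.289


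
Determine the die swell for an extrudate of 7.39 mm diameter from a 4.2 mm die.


Die swell ratio = D_extrudate / D_die
= 7.39 / 4.2
= 1.76

Die swell = 1.76


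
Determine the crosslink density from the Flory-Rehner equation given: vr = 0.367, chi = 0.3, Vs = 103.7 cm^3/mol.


ln(1 - vr) = ln(1 - 0.367) = -0.4573
Numerator = -((-0.4573) + 0.367 + 0.3 * 0.367^2) = 0.0499
Denominator = 103.7 * (0.367^(1/3) - 0.367/2) = 55.2161
nu = 0.0499 / 55.2161 = 9.0333e-04 mol/cm^3

9.0333e-04 mol/cm^3


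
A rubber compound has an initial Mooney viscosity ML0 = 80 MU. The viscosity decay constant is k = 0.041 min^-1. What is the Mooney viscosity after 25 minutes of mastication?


ML = ML0 * exp(-k * t)
ML = 80 * exp(-0.041 * 25)
ML = 80 * 0.3588
ML = 28.7 MU

28.7 MU


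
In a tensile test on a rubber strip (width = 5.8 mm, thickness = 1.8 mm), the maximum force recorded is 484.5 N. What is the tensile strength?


Area = width * thickness = 5.8 * 1.8 = 10.44 mm^2
TS = force / area = 484.5 / 10.44 = 46.41 MPa

46.41 MPa


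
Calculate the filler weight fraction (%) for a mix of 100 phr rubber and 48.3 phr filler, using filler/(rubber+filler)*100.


Filler % = filler / (rubber + filler) * 100
= 48.3 / (100 + 48.3) * 100
= 48.3 / 148.3 * 100
= 32.57%

32.57%


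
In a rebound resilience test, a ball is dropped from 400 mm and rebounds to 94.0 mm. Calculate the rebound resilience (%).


Resilience = h_rebound / h_drop * 100
= 94.0 / 400 * 100
= 23.5%

23.5%


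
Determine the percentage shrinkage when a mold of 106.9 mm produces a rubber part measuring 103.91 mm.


Shrinkage = (mold - part) / mold * 100
= (106.9 - 103.91) / 106.9 * 100
= 2.99 / 106.9 * 100
= 2.8%

2.8%


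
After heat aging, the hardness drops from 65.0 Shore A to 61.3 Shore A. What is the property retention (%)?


Retention = aged / original * 100
= 61.3 / 65.0 * 100
= 94.3%

94.3%


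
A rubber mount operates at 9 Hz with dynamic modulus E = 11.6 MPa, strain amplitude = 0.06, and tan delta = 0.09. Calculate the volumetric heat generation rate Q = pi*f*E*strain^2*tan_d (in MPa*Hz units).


Q = pi * f * E * strain^2 * tan_d
= pi * 9 * 11.6 * 0.06^2 * 0.09
= pi * 9 * 11.6 * 0.0036 * 0.09
= 0.1063

Q = 0.1063


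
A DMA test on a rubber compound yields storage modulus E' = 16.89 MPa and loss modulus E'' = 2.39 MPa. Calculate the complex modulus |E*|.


|E*| = sqrt(E'^2 + E''^2)
= sqrt(16.89^2 + 2.39^2)
= sqrt(285.2721 + 5.7121)
= 17.058 MPa

17.058 MPa


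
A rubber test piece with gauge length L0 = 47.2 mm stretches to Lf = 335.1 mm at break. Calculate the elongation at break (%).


Elongation = (Lf - L0) / L0 * 100
= (335.1 - 47.2) / 47.2 * 100
= 287.9 / 47.2 * 100
= 610.0%

610.0%


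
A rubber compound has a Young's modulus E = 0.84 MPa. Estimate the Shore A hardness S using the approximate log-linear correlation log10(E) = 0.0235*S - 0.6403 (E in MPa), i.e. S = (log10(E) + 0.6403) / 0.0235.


log10(E) = 0.0235*S - 0.6403  =>  S = (log10(E) + 0.6403) / 0.0235
log10(0.84) = -0.075721
S = (-0.075721 + 0.6403) / 0.0235 = 0.564579 / 0.0235
S = 24.0

Shore A = 24.0


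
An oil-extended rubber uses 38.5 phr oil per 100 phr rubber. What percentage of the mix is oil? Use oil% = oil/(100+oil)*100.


Oil % = oil / (100 + oil) * 100
= 38.5 / (100 + 38.5) * 100
= 38.5 / 138.5 * 100
= 27.8%

27.8%


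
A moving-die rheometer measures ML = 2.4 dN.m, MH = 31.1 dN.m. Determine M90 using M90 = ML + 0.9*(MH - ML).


M90 = ML + 0.9 * (MH - ML)
M90 = 2.4 + 0.9 * (31.1 - 2.4)
M90 = 2.4 + 0.9 * 28.7
M90 = 28.23 dN.m

28.23 dN.m


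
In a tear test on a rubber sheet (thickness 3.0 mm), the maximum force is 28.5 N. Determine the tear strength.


Tear strength = force / thickness
= 28.5 / 3.0
= 9.5 N/mm

9.5 N/mm


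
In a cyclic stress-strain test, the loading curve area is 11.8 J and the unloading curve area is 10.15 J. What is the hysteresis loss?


Hysteresis loss = loading - unloading
= 11.8 - 10.15
= 1.65 J

1.65 J


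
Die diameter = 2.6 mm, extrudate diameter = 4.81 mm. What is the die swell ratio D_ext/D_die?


Die swell ratio = D_extrudate / D_die
= 4.81 / 2.6
= 1.85

Die swell = 1.85


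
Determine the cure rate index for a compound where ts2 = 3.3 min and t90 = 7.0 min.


CRI = 100 / (t90 - ts2)
= 100 / (7.0 - 3.3)
= 100 / 3.7
= 27.03 min^-1

27.03 min^-1


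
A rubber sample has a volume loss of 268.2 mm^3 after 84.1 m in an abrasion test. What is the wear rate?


Rate = volume_loss / distance
= 268.2 / 84.1
= 3.189 mm^3/m

3.189 mm^3/m


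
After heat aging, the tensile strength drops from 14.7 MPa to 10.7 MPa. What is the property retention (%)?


Retention = aged / original * 100
= 10.7 / 14.7 * 100
= 72.8%

72.8%


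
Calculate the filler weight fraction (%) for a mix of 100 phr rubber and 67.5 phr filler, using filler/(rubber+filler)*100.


Filler % = filler / (rubber + filler) * 100
= 67.5 / (100 + 67.5) * 100
= 67.5 / 167.5 * 100
= 40.3%

40.3%


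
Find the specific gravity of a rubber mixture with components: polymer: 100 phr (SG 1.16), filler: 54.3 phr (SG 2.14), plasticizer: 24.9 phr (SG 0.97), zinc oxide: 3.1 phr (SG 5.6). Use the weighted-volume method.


Sum of weights = 182.3
Volume contributions:
  polymer: 100/1.16 = 86.2069
  filler: 54.3/2.14 = 25.3738
  plasticizer: 24.9/0.97 = 25.6701
  zinc oxide: 3.1/5.6 = 0.5536
Sum of volumes = 137.8044
SG = 182.3 / 137.8044 = 1.323

SG = 1.323


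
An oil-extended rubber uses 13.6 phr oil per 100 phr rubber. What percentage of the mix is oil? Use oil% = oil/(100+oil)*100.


Oil % = oil / (100 + oil) * 100
= 13.6 / (100 + 13.6) * 100
= 13.6 / 113.6 * 100
= 11.97%

11.97%


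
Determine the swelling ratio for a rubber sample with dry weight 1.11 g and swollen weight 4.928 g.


Q = W_swollen / W_dry
Q = 4.928 / 1.11
Q = 4.44

Q = 4.44


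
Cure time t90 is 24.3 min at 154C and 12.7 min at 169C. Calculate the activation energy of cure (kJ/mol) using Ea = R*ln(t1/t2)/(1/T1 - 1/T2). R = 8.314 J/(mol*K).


T1 = 427.15 K, T2 = 442.15 K
1/T1 - 1/T2 = 7.9422e-05
ln(t1/t2) = ln(24.3/12.7) = 0.6489
Ea = 8.314 * 0.6489 / 7.9422e-05 = 67924.9633 J/mol
Ea = 67.92 kJ/mol

67.92 kJ/mol


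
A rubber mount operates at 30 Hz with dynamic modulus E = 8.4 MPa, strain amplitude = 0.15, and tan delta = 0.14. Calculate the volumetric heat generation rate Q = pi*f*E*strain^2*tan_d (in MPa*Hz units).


Q = pi * f * E * strain^2 * tan_d
= pi * 30 * 8.4 * 0.15^2 * 0.14
= pi * 30 * 8.4 * 0.0225 * 0.14
= 2.4938

Q = 2.4938


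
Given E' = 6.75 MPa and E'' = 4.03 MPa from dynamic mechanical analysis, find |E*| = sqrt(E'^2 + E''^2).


|E*| = sqrt(E'^2 + E''^2)
= sqrt(6.75^2 + 4.03^2)
= sqrt(45.5625 + 16.2409)
= 7.862 MPa

7.862 MPa


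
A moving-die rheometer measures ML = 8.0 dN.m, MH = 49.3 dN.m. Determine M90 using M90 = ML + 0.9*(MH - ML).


M90 = ML + 0.9 * (MH - ML)
M90 = 8.0 + 0.9 * (49.3 - 8.0)
M90 = 8.0 + 0.9 * 41.3
M90 = 45.17 dN.m

45.17 dN.m


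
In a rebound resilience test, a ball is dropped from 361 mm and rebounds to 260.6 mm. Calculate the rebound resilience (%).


Resilience = h_rebound / h_drop * 100
= 260.6 / 361 * 100
= 72.2%

72.2%


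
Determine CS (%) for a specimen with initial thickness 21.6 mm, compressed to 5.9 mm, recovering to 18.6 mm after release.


CS = (t0 - recovered) / (t0 - ts) * 100
= (21.6 - 18.6) / (21.6 - 5.9) * 100
= 3.0 / 15.7 * 100
= 19.1%

19.1%


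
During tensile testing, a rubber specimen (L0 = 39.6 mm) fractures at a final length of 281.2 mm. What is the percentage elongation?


Elongation = (Lf - L0) / L0 * 100
= (281.2 - 39.6) / 39.6 * 100
= 241.6 / 39.6 * 100
= 610.1%

610.1%


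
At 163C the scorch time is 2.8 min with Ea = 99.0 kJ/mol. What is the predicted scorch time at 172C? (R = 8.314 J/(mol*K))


Convert temperatures: T1 = 163 + 273.15 = 436.15 K, T2 = 172 + 273.15 = 445.15 K
ts2_new = 2.8 * exp(99000 / 8.314 * (1/445.15 - 1/436.15))
1/T2 - 1/T1 = -4.6355e-05
ts2_new = 1.61 min

1.61 min


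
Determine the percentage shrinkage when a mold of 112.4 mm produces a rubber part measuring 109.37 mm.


Shrinkage = (mold - part) / mold * 100
= (112.4 - 109.37) / 112.4 * 100
= 3.03 / 112.4 * 100
= 2.7%

2.7%


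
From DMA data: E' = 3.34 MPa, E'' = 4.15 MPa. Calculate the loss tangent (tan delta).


tan delta = E'' / E'
= 4.15 / 3.34
= 1.2425

tan delta = 1.2425


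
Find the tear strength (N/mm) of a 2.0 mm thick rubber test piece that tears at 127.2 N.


Tear strength = force / thickness
= 127.2 / 2.0
= 63.6 N/mm

63.6 N/mm


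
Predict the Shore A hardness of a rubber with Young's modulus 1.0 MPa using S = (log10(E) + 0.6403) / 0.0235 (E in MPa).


log10(E) = 0.0235*S - 0.6403  =>  S = (log10(E) + 0.6403) / 0.0235
log10(1.0) = 0.000000
S = (0.000000 + 0.6403) / 0.0235 = 0.640300 / 0.0235
S = 27.2

Shore A = 27.2


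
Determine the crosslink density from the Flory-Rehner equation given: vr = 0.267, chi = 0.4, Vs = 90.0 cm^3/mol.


ln(1 - vr) = ln(1 - 0.267) = -0.3106
Numerator = -((-0.3106) + 0.267 + 0.4 * 0.267^2) = 0.0151
Denominator = 90.0 * (0.267^(1/3) - 0.267/2) = 45.9385
nu = 0.0151 / 45.9385 = 3.2857e-04 mol/cm^3

3.2857e-04 mol/cm^3


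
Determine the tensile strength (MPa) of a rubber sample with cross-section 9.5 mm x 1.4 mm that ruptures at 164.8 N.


Area = width * thickness = 9.5 * 1.4 = 13.3 mm^2
TS = force / area = 164.8 / 13.3 = 12.39 MPa

12.39 MPa


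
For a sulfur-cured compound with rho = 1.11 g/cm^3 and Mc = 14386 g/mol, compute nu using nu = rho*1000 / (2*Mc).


nu = rho * 1000 / (2 * Mc)
nu = 1.11 * 1000 / (2 * 14386)
nu = 1110.0 / 28772
nu = 0.0386 mol/L

0.0386 mol/L


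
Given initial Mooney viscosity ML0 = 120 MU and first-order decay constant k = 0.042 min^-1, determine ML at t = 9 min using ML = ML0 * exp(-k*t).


ML = ML0 * exp(-k * t)
ML = 120 * exp(-0.042 * 9)
ML = 120 * 0.6852
ML = 82.23 MU

82.23 MU


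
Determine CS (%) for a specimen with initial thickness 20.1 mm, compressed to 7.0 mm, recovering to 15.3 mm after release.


CS = (t0 - recovered) / (t0 - ts) * 100
= (20.1 - 15.3) / (20.1 - 7.0) * 100
= 4.8 / 13.1 * 100
= 36.6%

36.6%


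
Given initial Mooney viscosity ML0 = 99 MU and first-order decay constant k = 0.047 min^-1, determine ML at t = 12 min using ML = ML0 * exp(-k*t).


ML = ML0 * exp(-k * t)
ML = 99 * exp(-0.047 * 12)
ML = 99 * 0.5689
ML = 56.32 MU

56.32 MU


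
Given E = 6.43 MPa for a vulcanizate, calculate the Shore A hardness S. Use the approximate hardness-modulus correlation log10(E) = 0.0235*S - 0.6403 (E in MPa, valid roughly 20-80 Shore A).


log10(E) = 0.0235*S - 0.6403  =>  S = (log10(E) + 0.6403) / 0.0235
log10(6.43) = 0.808211
S = (0.808211 + 0.6403) / 0.0235 = 1.448511 / 0.0235
S = 61.6

Shore A = 61.6


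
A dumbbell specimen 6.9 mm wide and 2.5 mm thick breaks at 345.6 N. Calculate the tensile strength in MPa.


Area = width * thickness = 6.9 * 2.5 = 17.25 mm^2
TS = force / area = 345.6 / 17.25 = 20.03 MPa

20.03 MPa


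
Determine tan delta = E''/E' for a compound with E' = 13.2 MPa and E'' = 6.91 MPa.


tan delta = E'' / E'
= 6.91 / 13.2
= 0.5235

tan delta = 0.5235


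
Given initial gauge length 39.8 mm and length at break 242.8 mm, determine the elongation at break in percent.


Elongation = (Lf - L0) / L0 * 100
= (242.8 - 39.8) / 39.8 * 100
= 203.0 / 39.8 * 100
= 510.1%

510.1%


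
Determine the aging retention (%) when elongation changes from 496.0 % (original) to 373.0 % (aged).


Retention = aged / original * 100
= 373.0 / 496.0 * 100
= 75.2%

75.2%


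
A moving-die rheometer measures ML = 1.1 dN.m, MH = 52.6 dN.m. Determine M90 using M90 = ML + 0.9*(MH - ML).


M90 = ML + 0.9 * (MH - ML)
M90 = 1.1 + 0.9 * (52.6 - 1.1)
M90 = 1.1 + 0.9 * 51.5
M90 = 47.45 dN.m

47.45 dN.m


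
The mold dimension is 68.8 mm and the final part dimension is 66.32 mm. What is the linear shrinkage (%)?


Shrinkage = (mold - part) / mold * 100
= (68.8 - 66.32) / 68.8 * 100
= 2.48 / 68.8 * 100
= 3.6%

3.6%


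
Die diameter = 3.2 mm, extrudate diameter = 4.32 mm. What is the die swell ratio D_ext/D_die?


Die swell ratio = D_extrudate / D_die
= 4.32 / 3.2
= 1.35

Die swell = 1.35


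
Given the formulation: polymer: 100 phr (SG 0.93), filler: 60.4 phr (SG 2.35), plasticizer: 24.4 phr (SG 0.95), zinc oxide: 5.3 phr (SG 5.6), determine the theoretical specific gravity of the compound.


Sum of weights = 190.1
Volume contributions:
  polymer: 100/0.93 = 107.5269
  filler: 60.4/2.35 = 25.7021
  plasticizer: 24.4/0.95 = 25.6842
  zinc oxide: 5.3/5.6 = 0.9464
Sum of volumes = 159.8596
SG = 190.1 / 159.8596 = 1.189

SG = 1.189


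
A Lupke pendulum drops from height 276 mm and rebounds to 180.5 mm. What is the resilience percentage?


Resilience = h_rebound / h_drop * 100
= 180.5 / 276 * 100
= 65.4%

65.4%


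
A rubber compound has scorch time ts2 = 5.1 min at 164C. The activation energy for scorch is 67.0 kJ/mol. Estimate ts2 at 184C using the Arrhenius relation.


Convert temperatures: T1 = 164 + 273.15 = 437.15 K, T2 = 184 + 273.15 = 457.15 K
ts2_new = 5.1 * exp(67000 / 8.314 * (1/457.15 - 1/437.15))
1/T2 - 1/T1 = -1.0008e-04
ts2_new = 2.28 min

2.28 min


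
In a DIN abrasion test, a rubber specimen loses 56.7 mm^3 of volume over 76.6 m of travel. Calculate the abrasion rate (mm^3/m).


Rate = volume_loss / distance
= 56.7 / 76.6
= 0.74 mm^3/m

0.74 mm^3/m


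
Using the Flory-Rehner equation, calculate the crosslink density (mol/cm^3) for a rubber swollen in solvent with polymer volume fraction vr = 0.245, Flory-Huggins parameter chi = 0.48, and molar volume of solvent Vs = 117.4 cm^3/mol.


ln(1 - vr) = ln(1 - 0.245) = -0.2810
Numerator = -((-0.2810) + 0.245 + 0.48 * 0.245^2) = 0.0072
Denominator = 117.4 * (0.245^(1/3) - 0.245/2) = 59.0795
nu = 0.0072 / 59.0795 = 1.2230e-04 mol/cm^3

1.2230e-04 mol/cm^3


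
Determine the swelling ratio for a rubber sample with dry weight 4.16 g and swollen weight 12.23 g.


Q = W_swollen / W_dry
Q = 12.23 / 4.16
Q = 2.94

Q = 2.94


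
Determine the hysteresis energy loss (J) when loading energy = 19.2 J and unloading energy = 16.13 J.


Hysteresis loss = loading - unloading
= 19.2 - 16.13
= 3.07 J

3.07 J


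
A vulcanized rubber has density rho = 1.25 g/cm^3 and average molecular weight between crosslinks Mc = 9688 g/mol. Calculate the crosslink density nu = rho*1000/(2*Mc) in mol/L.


nu = rho * 1000 / (2 * Mc)
nu = 1.25 * 1000 / (2 * 9688)
nu = 1250.0 / 19376
nu = 0.0645 mol/L

0.0645 mol/L


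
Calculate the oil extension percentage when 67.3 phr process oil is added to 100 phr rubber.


Oil % = oil / (100 + oil) * 100
= 67.3 / (100 + 67.3) * 100
= 67.3 / 167.3 * 100
= 40.23%

40.23%


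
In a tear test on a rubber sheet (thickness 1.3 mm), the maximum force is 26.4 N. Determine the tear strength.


Tear strength = force / thickness
= 26.4 / 1.3
= 20.31 N/mm

20.31 N/mm


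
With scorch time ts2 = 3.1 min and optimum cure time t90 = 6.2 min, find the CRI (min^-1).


CRI = 100 / (t90 - ts2)
= 100 / (6.2 - 3.1)
= 100 / 3.1
= 32.26 min^-1

32.26 min^-1


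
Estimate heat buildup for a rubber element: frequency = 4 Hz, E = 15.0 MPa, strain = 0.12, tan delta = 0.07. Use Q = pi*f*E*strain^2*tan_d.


Q = pi * f * E * strain^2 * tan_d
= pi * 4 * 15.0 * 0.12^2 * 0.07
= pi * 4 * 15.0 * 0.0144 * 0.07
= 0.1900

Q = 0.1900


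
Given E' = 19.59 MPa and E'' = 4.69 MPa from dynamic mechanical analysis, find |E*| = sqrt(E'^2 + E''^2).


|E*| = sqrt(E'^2 + E''^2)
= sqrt(19.59^2 + 4.69^2)
= sqrt(383.7681 + 21.9961)
= 20.144 MPa

20.144 MPa


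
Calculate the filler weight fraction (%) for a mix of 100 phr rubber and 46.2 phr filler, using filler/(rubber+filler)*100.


Filler % = filler / (rubber + filler) * 100
= 46.2 / (100 + 46.2) * 100
= 46.2 / 146.2 * 100
= 31.6%

31.6%


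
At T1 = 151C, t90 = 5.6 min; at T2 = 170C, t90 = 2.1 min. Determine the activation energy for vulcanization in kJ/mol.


T1 = 424.15 K, T2 = 443.15 K
1/T1 - 1/T2 = 1.0108e-04
ln(t1/t2) = ln(5.6/2.1) = 0.9808
Ea = 8.314 * 0.9808 / 1.0108e-04 = 80671.4855 J/mol
Ea = 80.67 kJ/mol

80.67 kJ/mol


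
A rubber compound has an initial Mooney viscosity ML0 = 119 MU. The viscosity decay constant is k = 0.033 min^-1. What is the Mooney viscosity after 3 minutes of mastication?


ML = ML0 * exp(-k * t)
ML = 119 * exp(-0.033 * 3)
ML = 119 * 0.9057
ML = 107.78 MU

107.78 MU


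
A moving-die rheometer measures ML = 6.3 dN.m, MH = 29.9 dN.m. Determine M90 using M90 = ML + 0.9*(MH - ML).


M90 = ML + 0.9 * (MH - ML)
M90 = 6.3 + 0.9 * (29.9 - 6.3)
M90 = 6.3 + 0.9 * 23.6
M90 = 27.54 dN.m

27.54 dN.m


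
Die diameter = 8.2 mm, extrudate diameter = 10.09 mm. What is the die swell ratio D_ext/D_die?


Die swell ratio = D_extrudate / D_die
= 10.09 / 8.2
= 1.23

Die swell = 1.23
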